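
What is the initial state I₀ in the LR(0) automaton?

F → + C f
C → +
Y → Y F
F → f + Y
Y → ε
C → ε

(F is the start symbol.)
{ [F → . + C f], [F → . f + Y], [F' → . F] }

First, augment the grammar with F' → F
I₀ = CLOSURE({ [F' → . F] }):
  [F' → . F] has the dot before F: add [F → . + C f], [F → . f + Y]
No further items can be added.

I₀ = { [F → . + C f], [F → . f + Y], [F' → . F] }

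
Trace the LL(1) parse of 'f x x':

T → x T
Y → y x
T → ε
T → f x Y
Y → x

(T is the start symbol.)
Stack is shown with the top on the left.

Stack    Input    Action
------------------------
T $      f x x $  output T → f x Y
f x Y $  f x x $  match 'f'
x Y $    x x $    match 'x'
Y $      x $      output Y → x
x $      x $      match 'x'
$        $        accept

The string is accepted.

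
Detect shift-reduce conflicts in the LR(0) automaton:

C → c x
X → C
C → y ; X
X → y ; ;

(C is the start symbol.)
A shift-reduce conflict occurs when an LR(0) state has both:
  - a complete (reduce) item [A → α .] (dot at the end), and
  - a shift item [B → β . c γ] (dot before a terminal).

Augment with C' → C and build the canonical LR(0) collection (I0 = CLOSURE({[C' → . C]}), then GOTO on every symbol after a dot until no new states appear). It has 11 states:
  I0: { [C → . c x], [C → . y ; X], [C' → . C] }  — shift
  I1: { [C' → C .] }  — accept
  I2: { [C → c . x] }  — shift
  I3: { [C → y . ; X] }  — shift
  I4: { [C → . c x], [C → . y ; X], [C → y ; . X], [X → . C], [X → . y ; ;] }  — shift
  I5: { [X → C .] }  — reduce
  I6: { [C → y ; X .] }  — reduce
  I7: { [C → y . ; X], [X → y . ; ;] }  — shift
  I8: { [C → . c x], [C → . y ; X], [C → y ; . X], [X → . C], [X → . y ; ;], [X → y ; . ;] }  — shift
  I9: { [X → y ; ; .] }  — reduce
  I10: { [C → c x .] }  — reduce

No state contains both a complete item and a shift item.

Answer: No shift-reduce conflicts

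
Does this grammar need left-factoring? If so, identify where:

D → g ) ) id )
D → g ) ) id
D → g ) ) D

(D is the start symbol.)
Yes, D has productions with common prefix 'g ) )'

Left-factoring is needed when two productions for the same non-terminal
share a common prefix on the right-hand side.

Productions for D:
  D → g ) ) id )
  D → g ) ) id
  D → g ) ) D

Found common prefix 'g ) )' in productions for D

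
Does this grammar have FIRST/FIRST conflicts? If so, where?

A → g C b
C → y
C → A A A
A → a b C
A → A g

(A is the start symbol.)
Yes. A → g C b / A → A g on { 'g' }; A → a b C / A → A g on { 'a' }

A FIRST/FIRST conflict occurs when two productions N → α and N → β for the same non-terminal have FIRST(α) ∩ FIRST(β) ≠ ∅ (with ε ∈ FIRST of a nullable right-hand side, so two nullable alternatives also conflict).

FIRST sets of the non-terminals at (or reachable through a nullable prefix from) the front of some alternative:
  FIRST(A) = { 'a', 'g' }

Productions for A:
  A → g C b: FIRST = { 'g' }
  A → a b C: FIRST = { 'a' }
  A → A g: FIRST = { 'a', 'g' }
Productions for C:
  C → y: FIRST = { 'y' }
  C → A A A: FIRST = { 'a', 'g' }

Conflict for A: A → g C b and A → A g
  Overlap: { 'g' }
Conflict for A: A → a b C and A → A g
  Overlap: { 'a' }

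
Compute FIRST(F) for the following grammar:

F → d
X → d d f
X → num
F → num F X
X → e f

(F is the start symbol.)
{ 'd', 'num' }

From F → d:
  - d is a terminal: add 'd' and stop
From F → num F X:
  - num is a terminal: add 'num' and stop

Collecting: FIRST(F) = { 'd', 'num' }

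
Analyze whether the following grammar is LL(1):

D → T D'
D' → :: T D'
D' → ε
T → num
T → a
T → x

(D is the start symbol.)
Yes, the grammar is LL(1).

A grammar is LL(1) if for each non-terminal N with multiple productions, the predict sets of those productions are pairwise disjoint, where PREDICT(N → α) = (FIRST(α) \ {ε}) ∪ (FOLLOW(N) if α ⇒* ε).

Relevant sets:
  FOLLOW(D') = { $ }

For D':
  PREDICT(D' → :: T D') = { '::' }
  PREDICT(D' → ε) = { $ }
For T:
  PREDICT(T → num) = { 'num' }
  PREDICT(T → a) = { 'a' }
  PREDICT(T → x) = { 'x' }
D has a single production, so nothing to check there.

All predict sets are disjoint. The grammar IS LL(1).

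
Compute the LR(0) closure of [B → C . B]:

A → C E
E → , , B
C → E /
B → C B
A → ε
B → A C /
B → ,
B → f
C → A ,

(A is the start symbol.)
Start with: [B → C . B]
  [B → C . B] has the dot before B: add [B → . C B], [B → . A C /], [B → . ,], [B → . f]
  [B → . C B] has the dot before C: add [C → . E /], [C → . A ,]
  [B → . A C /] has the dot before A: add [A → . C E], [A → .]
  [C → . E /] has the dot before E: add [E → . , , B]
No further items can be added.

CLOSURE = { [A → . C E], [A → .], [B → . ,], [B → . A C /], [B → . C B], [B → . f], [B → C . B], [C → . A ,], [C → . E /], [E → . , , B] }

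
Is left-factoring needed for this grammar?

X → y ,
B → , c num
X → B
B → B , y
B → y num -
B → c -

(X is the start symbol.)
No, left-factoring is not needed

Left-factoring is needed when two productions for the same non-terminal
share a common prefix on the right-hand side.

Productions for X:
  X → y ,
  X → B
Productions for B:
  B → , c num
  B → B , y
  B → y num -
  B → c -

No common prefixes found.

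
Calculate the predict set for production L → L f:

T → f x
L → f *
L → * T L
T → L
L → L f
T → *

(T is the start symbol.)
PREDICT(L → L f) = (FIRST(RHS) \ {ε}) ∪ (FOLLOW(L) if ε ∈ FIRST(RHS), i.e. RHS ⇒* ε)
FIRST(L) = { '*', 'f' }
FIRST(L f) = { '*', 'f' }
ε ∉ FIRST(L f), so FOLLOW(L) is not added.
PREDICT(L → L f) = { '*', 'f' }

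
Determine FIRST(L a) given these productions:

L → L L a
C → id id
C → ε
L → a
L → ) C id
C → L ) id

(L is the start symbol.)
FIRST sets of the non-terminals involved (from the grammar, by fixed-point iteration):
  FIRST(L) = { ')', 'a' }

To compute FIRST(L a), process the symbols left to right:
Symbol L is a non-terminal. Add FIRST(L) \ {ε} = { ')', 'a' }
L is not nullable (ε ∉ FIRST(L)), so stop here.
FIRST(L a) = { ')', 'a' }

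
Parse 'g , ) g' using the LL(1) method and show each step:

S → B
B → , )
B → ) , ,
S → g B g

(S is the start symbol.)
LL(1) parsing maintains a stack (initially the start symbol over $) and the input. At each step: if the stack top is a terminal, match it against the current input token; if it is a non-terminal N, replace it with the RHS of M[N, lookahead] (the unique production whose predict set contains the lookahead).

Stack is shown with the top on the left.

Stack    Input      Action
--------------------------
S $      g , ) g $  output S → g B g
g B g $  g , ) g $  match 'g'
B g $    , ) g $    output B → , )
, ) g $  , ) g $    match ','
) g $    ) g $      match ')'
g $      g $        match 'g'
$        $          accept

The string is accepted.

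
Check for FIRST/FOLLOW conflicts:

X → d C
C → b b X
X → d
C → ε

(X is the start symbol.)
No FIRST/FOLLOW conflicts.

Nullable non-terminals: C.

C: nullable alternative(s) C → ε; FOLLOW(C) = { $ }
  C → b b X: FIRST \ {ε} = { 'b' } — disjoint from FOLLOW(C)
  C → ε: FIRST \ {ε} = { } — this is the only nullable alternative, skip

X has no nullable alternative, so no FIRST/FOLLOW check is needed there.

No FIRST/FOLLOW conflicts found.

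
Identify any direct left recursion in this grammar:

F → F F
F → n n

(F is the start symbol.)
Yes, F is left-recursive

Direct left recursion occurs when N → N α for some non-terminal N (the right-hand side begins with the left-hand side itself).

F → F F: LEFT RECURSIVE (starts with F)
F → n n: starts with n

The grammar has direct left recursion on: F.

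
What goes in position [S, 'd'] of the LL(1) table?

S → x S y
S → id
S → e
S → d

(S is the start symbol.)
To find M[S, 'd'], we find productions for S where 'd' is in the predict set (PREDICT(N → α) = (FIRST(α) \ {ε}) ∪ (FOLLOW(N) if α ⇒* ε)).

S → x S y: PREDICT = { 'x' }
S → id: PREDICT = { 'id' }
S → e: PREDICT = { 'e' }
S → d: PREDICT = { 'd' }
  'd' is in predict set, so this production goes in M[S, 'd']

M[S, 'd'] = S → d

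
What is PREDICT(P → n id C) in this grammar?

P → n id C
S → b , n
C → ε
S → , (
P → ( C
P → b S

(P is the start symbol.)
{ 'n' }

PREDICT(P → n id C) = (FIRST(RHS) \ {ε}) ∪ (FOLLOW(P) if ε ∈ FIRST(RHS), i.e. RHS ⇒* ε)
FIRST(n id C) = { 'n' }
ε ∉ FIRST(n id C), so FOLLOW(P) is not added.
PREDICT(P → n id C) = { 'n' }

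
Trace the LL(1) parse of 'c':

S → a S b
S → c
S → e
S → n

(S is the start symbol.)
LL(1) parsing maintains a stack (initially the start symbol over $) and the input. At each step: if the stack top is a terminal, match it against the current input token; if it is a non-terminal N, replace it with the RHS of M[N, lookahead] (the unique production whose predict set contains the lookahead).

Stack is shown with the top on the left.

Stack  Input  Action
--------------------
S $    c $    output S → c
c $    c $    match 'c'
$      $      accept

The string is accepted.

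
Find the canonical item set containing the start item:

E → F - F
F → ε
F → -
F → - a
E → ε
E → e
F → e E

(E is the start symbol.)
First, augment the grammar with E' → E
I₀ = CLOSURE({ [E' → . E] }):
  [E' → . E] has the dot before E: add [E → . F - F], [E → .], [E → . e]
  [E → . F - F] has the dot before F: add [F → .], [F → . -], [F → . - a], [F → . e E]
No further items can be added.

I₀ = { [E → . F - F], [E → . e], [E → .], [E' → . E], [F → . - a], [F → . -], [F → . e E], [F → .] }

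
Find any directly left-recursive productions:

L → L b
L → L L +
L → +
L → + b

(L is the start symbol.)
Direct left recursion occurs when N → N α for some non-terminal N (the right-hand side begins with the left-hand side itself).

L → L b: LEFT RECURSIVE (starts with L)
L → L L +: LEFT RECURSIVE (starts with L)
L → +: starts with '+'
L → + b: starts with '+'

The grammar has direct left recursion on: L.

Answer: Yes, L is left-recursive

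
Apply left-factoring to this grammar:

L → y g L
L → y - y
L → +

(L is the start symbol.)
Left-factoring transforms A → αβ₁ | αβ₂ into A → αA' and A' → β₁ | β₂
(α is the longest common prefix among the alternatives). Repeat until
no nonterminal has two alternatives with a common prefix.

Round 1: L has alternatives sharing prefix 'y'. Introduce L': L → y L'
  Add: L' → g L
  Add: L' → - y

No remaining common prefixes — done.

Resulting grammar:
L → y L'
L' → g L
L' → - y
L → +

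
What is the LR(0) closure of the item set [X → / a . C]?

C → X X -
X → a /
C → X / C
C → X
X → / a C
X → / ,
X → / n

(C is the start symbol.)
To compute CLOSURE, for each item [A → α.Bβ] where B is a non-terminal, add [B → .γ] for all productions B → γ; repeat for the newly added items until nothing changes.

Start with: [X → / a . C]
  [X → / a . C] has the dot before C: add [C → . X X -], [C → . X / C], [C → . X]
  [C → . X X -] has the dot before X: add [X → . a /], [X → . / a C], [X → . / ,], [X → . / n]
No further items can be added.

CLOSURE = { [C → . X / C], [C → . X X -], [C → . X], [X → . / ,], [X → . / a C], [X → . / n], [X → . a /], [X → / a . C] }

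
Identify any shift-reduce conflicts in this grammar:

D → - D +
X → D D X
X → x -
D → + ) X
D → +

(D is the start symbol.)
Yes — I1: [D → + .] vs [D → + . ) X]

A shift-reduce conflict occurs when an LR(0) state has both:
  - a complete (reduce) item [A → α .] (dot at the end), and
  - a shift item [B → β . c γ] (dot before a terminal).

Augment with D' → D and build the canonical LR(0) collection (I0 = CLOSURE({[D' → . D]}), then GOTO on every symbol after a dot until no new states appear). It has 13 states:
  I0: { [D → . + ) X], [D → . +], [D → . - D +], [D' → . D] }  — shift
  I1: { [D → + . ) X], [D → + .] }  — shift, reduce
  I2: { [D → - . D +], [D → . + ) X], [D → . +], [D → . - D +] }  — shift
  I3: { [D' → D .] }  — accept
  I4: { [D → - D . +] }  — shift
  I5: { [D → - D + .] }  — reduce
  I6: { [D → + ) . X], [D → . + ) X], [D → . +], [D → . - D +], [X → . D D X], [X → . x -] }  — shift
  I7: { [D → . + ) X], [D → . +], [D → . - D +], [X → D . D X] }  — shift
  I8: { [D → + ) X .] }  — reduce
  I9: { [X → x . -] }  — shift
  I10: { [X → x - .] }  — reduce
  I11: { [D → . + ) X], [D → . +], [D → . - D +], [X → . D D X], [X → . x -], [X → D D . X] }  — shift
  I12: { [X → D D X .] }  — reduce

I1 contains reduce item [D → + .] and shift item [D → + . ) X] — shift-reduce conflict.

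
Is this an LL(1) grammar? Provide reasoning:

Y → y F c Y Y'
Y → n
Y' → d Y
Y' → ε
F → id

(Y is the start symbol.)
No. Predict set conflict for Y': { 'd' }

A grammar is LL(1) if for each non-terminal N with multiple productions, the predict sets of those productions are pairwise disjoint, where PREDICT(N → α) = (FIRST(α) \ {ε}) ∪ (FOLLOW(N) if α ⇒* ε).

Relevant sets:
  FOLLOW(Y') = { $, 'd' }

For Y:
  PREDICT(Y → y F c Y Y') = { 'y' }
  PREDICT(Y → n) = { 'n' }
For Y':
  PREDICT(Y' → d Y) = { 'd' }
  PREDICT(Y' → ε) = { $, 'd' }
F has a single production, so nothing to check there.

Conflict found: Predict set conflict for Y': { 'd' }
The grammar is NOT LL(1).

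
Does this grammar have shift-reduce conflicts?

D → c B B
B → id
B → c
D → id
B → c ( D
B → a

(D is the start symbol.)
Augment with D' → D and build the canonical LR(0) collection (I0 = CLOSURE({[D' → . D]}), then GOTO on every symbol after a dot until no new states appear). It has 11 states:
  I0: { [D → . c B B], [D → . id], [D' → . D] }  — shift
  I1: { [D' → D .] }  — accept
  I2: { [B → . a], [B → . c ( D], [B → . c], [B → . id], [D → c . B B] }  — shift
  I3: { [D → id .] }  — reduce
  I4: { [B → . a], [B → . c ( D], [B → . c], [B → . id], [D → c B . B] }  — shift
  I5: { [B → a .] }  — reduce
  I6: { [B → c . ( D], [B → c .] }  — shift, reduce
  I7: { [B → id .] }  — reduce
  I8: { [B → c ( . D], [D → . c B B], [D → . id] }  — shift
  I9: { [B → c ( D .] }  — reduce
  I10: { [D → c B B .] }  — reduce

I6 contains reduce item [B → c .] and shift item [B → c . ( D] — shift-reduce conflict.

Answer: Yes — I6: [B → c .] vs [B → c . ( D]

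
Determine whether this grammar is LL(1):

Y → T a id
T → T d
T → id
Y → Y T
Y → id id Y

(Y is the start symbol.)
No. Predict set conflict for Y: { 'id' }

Relevant sets:
  FIRST(T) = { 'id' }
  FIRST(Y) = { 'id' }

For Y:
  PREDICT(Y → T a id) = { 'id' }
  PREDICT(Y → Y T) = { 'id' }
  PREDICT(Y → id id Y) = { 'id' }
For T:
  PREDICT(T → T d) = { 'id' }
  PREDICT(T → id) = { 'id' }

Conflict found: Predict set conflict for Y: { 'id' }
The grammar is NOT LL(1).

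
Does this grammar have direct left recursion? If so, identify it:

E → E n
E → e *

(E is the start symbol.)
Yes, E is left-recursive

E → E n: LEFT RECURSIVE (starts with E)
E → e *: starts with e

The grammar has direct left recursion on: E.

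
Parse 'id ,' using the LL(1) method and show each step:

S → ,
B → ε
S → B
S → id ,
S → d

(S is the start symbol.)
Stack is shown with the top on the left.

Stack   Input   Action
----------------------
S $     id , $  output S → id ,
id , $  id , $  match 'id'
, $     , $     match ','
$       $       accept

The string is accepted.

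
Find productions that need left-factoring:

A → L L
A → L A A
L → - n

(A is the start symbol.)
Yes, A has productions with common prefix 'L'

Left-factoring is needed when two productions for the same non-terminal
share a common prefix on the right-hand side.

Productions for A:
  A → L L
  A → L A A

Found common prefix 'L' in productions for A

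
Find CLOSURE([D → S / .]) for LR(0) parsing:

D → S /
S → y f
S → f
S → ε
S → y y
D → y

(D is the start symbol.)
{ [D → S / .] }

Start with: [D → S / .]
The dot is at the end, so nothing is added.

CLOSURE = { [D → S / .] }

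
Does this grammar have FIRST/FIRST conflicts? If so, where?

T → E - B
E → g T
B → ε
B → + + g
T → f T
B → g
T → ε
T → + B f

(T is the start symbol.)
No FIRST/FIRST conflicts.

FIRST sets of the non-terminals at (or reachable through a nullable prefix from) the front of some alternative:
  FIRST(E) = { 'g' }

Productions for T:
  T → E - B: FIRST = { 'g' }
  T → f T: FIRST = { 'f' }
  T → ε: FIRST = { ε }
  T → + B f: FIRST = { '+' }
Productions for B:
  B → ε: FIRST = { ε }
  B → + + g: FIRST = { '+' }
  B → g: FIRST = { 'g' }
E has only one production, so no FIRST/FIRST conflict is possible there.

All alternatives of each non-terminal have pairwise disjoint FIRST sets.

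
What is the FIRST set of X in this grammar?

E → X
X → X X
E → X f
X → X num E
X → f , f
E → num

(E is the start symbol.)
{ 'f' }

To compute FIRST(X), examine every production with X on the left-hand side, reading each right-hand side left to right until a non-nullable symbol is reached.

From X → X X:
  - X is the symbol being defined: contributes nothing new
    X is not nullable, so stop
From X → X num E:
  - X is the symbol being defined: contributes nothing new
    X is not nullable, so stop
From X → f , f:
  - f is a terminal: add 'f' and stop

Collecting: FIRST(X) = { 'f' }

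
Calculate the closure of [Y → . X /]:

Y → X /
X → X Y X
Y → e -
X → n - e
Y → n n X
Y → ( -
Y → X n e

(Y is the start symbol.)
{ [X → . X Y X], [X → . n - e], [Y → . X /] }

Start with: [Y → . X /]
  [Y → . X /] has the dot before X: add [X → . X Y X], [X → . n - e]
No further items can be added.

CLOSURE = { [X → . X Y X], [X → . n - e], [Y → . X /] }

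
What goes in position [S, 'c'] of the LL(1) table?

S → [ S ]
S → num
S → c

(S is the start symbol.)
S → c

To find M[S, 'c'], we find productions for S where 'c' is in the predict set (PREDICT(N → α) = (FIRST(α) \ {ε}) ∪ (FOLLOW(N) if α ⇒* ε)).

S → [ S ]: PREDICT = { '[' }
S → num: PREDICT = { 'num' }
S → c: PREDICT = { 'c' }
  'c' is in predict set, so this production goes in M[S, 'c']

M[S, 'c'] = S → c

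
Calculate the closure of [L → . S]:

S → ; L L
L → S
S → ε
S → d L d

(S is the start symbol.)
{ [L → . S], [S → . ; L L], [S → . d L d], [S → .] }

To compute CLOSURE, for each item [A → α.Bβ] where B is a non-terminal, add [B → .γ] for all productions B → γ; repeat for the newly added items until nothing changes.

Start with: [L → . S]
  [L → . S] has the dot before S: add [S → . ; L L], [S → .], [S → . d L d]
No further items can be added.

CLOSURE = { [L → . S], [S → . ; L L], [S → . d L d], [S → .] }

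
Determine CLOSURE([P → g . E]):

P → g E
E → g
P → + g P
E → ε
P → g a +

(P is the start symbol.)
To compute CLOSURE, for each item [A → α.Bβ] where B is a non-terminal, add [B → .γ] for all productions B → γ; repeat for the newly added items until nothing changes.

Start with: [P → g . E]
  [P → g . E] has the dot before E: add [E → . g], [E → .]
No further items can be added.

CLOSURE = { [E → . g], [E → .], [P → g . E] }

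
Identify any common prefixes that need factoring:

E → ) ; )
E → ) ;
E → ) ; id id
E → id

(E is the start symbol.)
Left-factoring is needed when two productions for the same non-terminal
share a common prefix on the right-hand side.

Productions for E:
  E → ) ; )
  E → ) ;
  E → ) ; id id
  E → id

Found common prefix ') ;' in productions for E

Answer: Yes, E has productions with common prefix ') ;'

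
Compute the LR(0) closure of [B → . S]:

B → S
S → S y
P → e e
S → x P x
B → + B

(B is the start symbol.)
{ [B → . S], [S → . S y], [S → . x P x] }

To compute CLOSURE, for each item [A → α.Bβ] where B is a non-terminal, add [B → .γ] for all productions B → γ; repeat for the newly added items until nothing changes.

Start with: [B → . S]
  [B → . S] has the dot before S: add [S → . S y], [S → . x P x]
No further items can be added.

CLOSURE = { [B → . S], [S → . S y], [S → . x P x] }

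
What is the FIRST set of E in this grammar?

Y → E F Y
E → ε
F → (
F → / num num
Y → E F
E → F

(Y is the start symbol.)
To compute FIRST(E), examine every production with E on the left-hand side, reading each right-hand side left to right until a non-nullable symbol is reached.

FIRST sets of the other non-terminals involved (by the same procedure, iterated to a fixed point):
  FIRST(F) = { '(', '/' }

From E → ε:
  - ε-production, so ε ∈ FIRST(E)
From E → F:
  - F is a non-terminal: add FIRST(F) \ {ε} = { '(', '/' }
    F is not nullable, so stop

Collecting: FIRST(E) = { '(', '/', ε }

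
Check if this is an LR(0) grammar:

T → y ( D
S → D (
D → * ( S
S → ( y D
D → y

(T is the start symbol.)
Yes, the grammar is LR(0)

A grammar is LR(0) if no state in the canonical LR(0) collection has:
  - both a shift item (dot before a terminal) and a complete item (shift-reduce conflict), or
  - two or more complete items (reduce-reduce conflict; the accept item [T' → T .] counts as a complete item here).

Augment with T' → T and build the canonical LR(0) collection (I0 = CLOSURE({[T' → . T]}), then GOTO on every symbol after a dot until no new states appear). It has 14 states:
  I0: { [T → . y ( D], [T' → . T] }  — shift
  I1: { [T' → T .] }  — accept
  I2: { [T → y . ( D] }  — shift
  I3: { [D → . * ( S], [D → . y], [T → y ( . D] }  — shift
  I4: { [D → * . ( S] }  — shift
  I5: { [T → y ( D .] }  — reduce
  I6: { [D → y .] }  — reduce
  I7: { [D → * ( . S], [D → . * ( S], [D → . y], [S → . ( y D], [S → . D (] }  — shift
  I8: { [S → ( . y D] }  — shift
  I9: { [S → D . (] }  — shift
  I10: { [D → * ( S .] }  — reduce
  I11: { [S → D ( .] }  — reduce
  I12: { [D → . * ( S], [D → . y], [S → ( y . D] }  — shift
  I13: { [S → ( y D .] }  — reduce

Every state is either a pure shift/goto state or contains exactly one complete item and nothing to shift — no conflicts. The grammar is LR(0).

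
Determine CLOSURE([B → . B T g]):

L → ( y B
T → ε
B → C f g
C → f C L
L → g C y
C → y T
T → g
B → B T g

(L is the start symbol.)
To compute CLOSURE, for each item [A → α.Bβ] where B is a non-terminal, add [B → .γ] for all productions B → γ; repeat for the newly added items until nothing changes.

Start with: [B → . B T g]
  [B → . B T g] has the dot before B: add [B → . C f g]
  [B → . C f g] has the dot before C: add [C → . f C L], [C → . y T]
No further items can be added.

CLOSURE = { [B → . B T g], [B → . C f g], [C → . f C L], [C → . y T] }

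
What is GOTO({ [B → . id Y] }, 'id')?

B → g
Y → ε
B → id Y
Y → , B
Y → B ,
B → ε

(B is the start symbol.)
GOTO(I, 'id') = CLOSURE({ [A → αX.β] : [A → α.Xβ] ∈ I, X = 'id' })

Items with dot before 'id', with the dot advanced:
  [B → . id Y] → [B → id . Y]
Closure of the advanced items:
  [B → id . Y] has the dot before Y: add [Y → .], [Y → . , B], [Y → . B ,]
  [Y → . B ,] has the dot before B: add [B → . g], [B → . id Y], [B → .]

GOTO = { [B → . g], [B → . id Y], [B → .], [B → id . Y], [Y → . , B], [Y → . B ,], [Y → .] }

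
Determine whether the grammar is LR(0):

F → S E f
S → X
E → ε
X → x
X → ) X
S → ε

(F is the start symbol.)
A grammar is LR(0) if no state in the canonical LR(0) collection has:
  - both a shift item (dot before a terminal) and a complete item (shift-reduce conflict), or
  - two or more complete items (reduce-reduce conflict; the accept item [F' → F .] counts as a complete item here).

Augment with F' → F and build the canonical LR(0) collection (I0 = CLOSURE({[F' → . F]}), then GOTO on every symbol after a dot until no new states appear). It has 9 states:
  I0: { [F → . S E f], [F' → . F], [S → . X], [S → .], [X → . ) X], [X → . x] }  — shift, reduce
  I1: { [X → ) . X], [X → . ) X], [X → . x] }  — shift
  I2: { [F' → F .] }  — accept
  I3: { [E → .], [F → S . E f] }  — reduce
  I4: { [S → X .] }  — reduce
  I5: { [X → x .] }  — reduce
  I6: { [F → S E . f] }  — shift
  I7: { [F → S E f .] }  — reduce
  I8: { [X → ) X .] }  — reduce

Conflict in state I0:
  Shift-reduce conflict between [S → .] and [X → . ) X]
So the grammar is NOT LR(0).

Answer: No. Shift-reduce conflict between [S → .] and [X → . ) X]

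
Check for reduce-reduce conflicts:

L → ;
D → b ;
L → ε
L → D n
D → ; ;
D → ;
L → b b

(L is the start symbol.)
Augment with L' → L and build the canonical LR(0) collection (I0 = CLOSURE({[L' → . L]}), then GOTO on every symbol after a dot until no new states appear). It has 9 states:
  I0: { [D → . ; ;], [D → . ;], [D → . b ;], [L → . ;], [L → . D n], [L → . b b], [L → .], [L' → . L] }  — shift, reduce
  I1: { [D → ; . ;], [D → ; .], [L → ; .] }  — shift, 2 reduces
  I2: { [L → D . n] }  — shift
  I3: { [L' → L .] }  — accept
  I4: { [D → b . ;], [L → b . b] }  — shift
  I5: { [D → b ; .] }  — reduce
  I6: { [L → b b .] }  — reduce
  I7: { [L → D n .] }  — reduce
  I8: { [D → ; ; .] }  — reduce

I1 contains complete items [D → ; .], [L → ; .] — reduce-reduce conflict.

Answer: Yes — I1: [D → ; .] vs [L → ; .]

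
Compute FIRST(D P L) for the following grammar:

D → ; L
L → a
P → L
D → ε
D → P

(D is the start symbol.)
{ ';', 'a' }

FIRST sets of the non-terminals involved (from the grammar, by fixed-point iteration):
  FIRST(D) = { ';', 'a', ε }
  FIRST(P) = { 'a' }

To compute FIRST(D P L), process the symbols left to right:
Symbol D is a non-terminal. Add FIRST(D) \ {ε} = { ';', 'a' }
D is nullable (ε ∈ FIRST(D)), continue to the next symbol.
Symbol P is a non-terminal. Add FIRST(P) \ {ε} = { 'a' }
P is not nullable (ε ∉ FIRST(P)), so stop here.
FIRST(D P L) = { ';', 'a' }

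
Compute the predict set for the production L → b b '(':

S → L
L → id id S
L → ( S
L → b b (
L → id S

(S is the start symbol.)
PREDICT(L → b b '(') = (FIRST(RHS) \ {ε}) ∪ (FOLLOW(L) if ε ∈ FIRST(RHS), i.e. RHS ⇒* ε)
FIRST(b b '(') = { 'b' }
ε ∉ FIRST(b b '('), so FOLLOW(L) is not added.
PREDICT(L → b b '(') = { 'b' }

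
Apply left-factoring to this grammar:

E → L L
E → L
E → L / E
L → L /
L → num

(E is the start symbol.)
E → L E'
E' → L
E' → ε
E' → / E
L → L /
L → num

Left-factoring transforms A → αβ₁ | αβ₂ into A → αA' and A' → β₁ | β₂
(α is the longest common prefix among the alternatives). Repeat until
no nonterminal has two alternatives with a common prefix.

Round 1: E has alternatives sharing prefix 'L'. Introduce E': E → L E'
  Add: E' → L
  Add: E' → ε
  Add: E' → / E

No remaining common prefixes — done.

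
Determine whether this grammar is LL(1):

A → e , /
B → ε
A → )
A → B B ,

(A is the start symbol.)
Relevant sets:
  FIRST(B) = { ε }

For A:
  PREDICT(A → e ',' '/') = { 'e' }
  PREDICT(A → ')') = { ')' }
  PREDICT(A → B B ',') = { ',' }
B has a single production, so nothing to check there.

All predict sets are disjoint. The grammar IS LL(1).

Answer: Yes, the grammar is LL(1).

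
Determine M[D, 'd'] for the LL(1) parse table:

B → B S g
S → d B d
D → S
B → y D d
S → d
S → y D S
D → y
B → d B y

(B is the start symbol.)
D → S

To find M[D, 'd'], we find productions for D where 'd' is in the predict set (PREDICT(N → α) = (FIRST(α) \ {ε}) ∪ (FOLLOW(N) if α ⇒* ε)).

Relevant sets:
  FIRST(S) = { 'd', 'y' }

D → S: PREDICT = { 'd', 'y' }
  'd' is in predict set, so this production goes in M[D, 'd']
D → y: PREDICT = { 'y' }

M[D, 'd'] = D → S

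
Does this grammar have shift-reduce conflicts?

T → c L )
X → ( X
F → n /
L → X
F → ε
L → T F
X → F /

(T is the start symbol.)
Yes — I2: [F → .] vs [F → . n /]; I3: [F → .] vs [F → . n /]; I6: [F → .] vs [F → . n /]

A shift-reduce conflict occurs when an LR(0) state has both:
  - a complete (reduce) item [A → α .] (dot at the end), and
  - a shift item [B → β . c γ] (dot before a terminal).

Augment with T' → T and build the canonical LR(0) collection (I0 = CLOSURE({[T' → . T]}), then GOTO on every symbol after a dot until no new states appear). It has 14 states:
  I0: { [T → . c L )], [T' → . T] }  — shift
  I1: { [T' → T .] }  — accept
  I2: { [F → . n /], [F → .], [L → . T F], [L → . X], [T → . c L )], [T → c . L )], [X → . ( X], [X → . F /] }  — shift, reduce
  I3: { [F → . n /], [F → .], [X → ( . X], [X → . ( X], [X → . F /] }  — shift, reduce
  I4: { [X → F . /] }  — shift
  I5: { [T → c L . )] }  — shift
  I6: { [F → . n /], [F → .], [L → T . F] }  — shift, reduce
  I7: { [L → X .] }  — reduce
  I8: { [F → n . /] }  — shift
  I9: { [F → n / .] }  — reduce
  I10: { [L → T F .] }  — reduce
  I11: { [T → c L ) .] }  — reduce
  I12: { [X → F / .] }  — reduce
  I13: { [X → ( X .] }  — reduce

I2 contains reduce item [F → .] and shift items [F → . n /], [T → . c L )], [X → . ( X] — shift-reduce conflict.
I3 contains reduce item [F → .] and shift items [F → . n /], [X → . ( X] — shift-reduce conflict.
I6 contains reduce item [F → .] and shift item [F → . n /] — shift-reduce conflict.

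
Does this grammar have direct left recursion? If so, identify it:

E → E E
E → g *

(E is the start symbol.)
Yes, E is left-recursive

E → E E: LEFT RECURSIVE (starts with E)
E → g *: starts with g

The grammar has direct left recursion on: E.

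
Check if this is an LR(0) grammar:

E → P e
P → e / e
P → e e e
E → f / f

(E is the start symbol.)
Yes, the grammar is LR(0)

A grammar is LR(0) if no state in the canonical LR(0) collection has:
  - both a shift item (dot before a terminal) and a complete item (shift-reduce conflict), or
  - two or more complete items (reduce-reduce conflict; the accept item [E' → E .] counts as a complete item here).

Augment with E' → E and build the canonical LR(0) collection (I0 = CLOSURE({[E' → . E]}), then GOTO on every symbol after a dot until no new states appear). It has 12 states:
  I0: { [E → . P e], [E → . f / f], [E' → . E], [P → . e / e], [P → . e e e] }  — shift
  I1: { [E' → E .] }  — accept
  I2: { [E → P . e] }  — shift
  I3: { [P → e . / e], [P → e . e e] }  — shift
  I4: { [E → f . / f] }  — shift
  I5: { [E → f / . f] }  — shift
  I6: { [E → f / f .] }  — reduce
  I7: { [P → e / . e] }  — shift
  I8: { [P → e e . e] }  — shift
  I9: { [P → e e e .] }  — reduce
  I10: { [P → e / e .] }  — reduce
  I11: { [E → P e .] }  — reduce

Every state is either a pure shift/goto state or contains exactly one complete item and nothing to shift — no conflicts. The grammar is LR(0).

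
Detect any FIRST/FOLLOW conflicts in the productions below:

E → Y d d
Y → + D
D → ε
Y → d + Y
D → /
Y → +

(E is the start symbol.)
Nullable non-terminals: D.

D: nullable alternative(s) D → ε; FOLLOW(D) = { 'd' }
  D → ε: FIRST \ {ε} = { } — this is the only nullable alternative, skip
  D → /: FIRST \ {ε} = { '/' } — disjoint from FOLLOW(D)

E, Y have no nullable alternative, so no FIRST/FOLLOW check is needed there.

No FIRST/FOLLOW conflicts found.

Answer: No FIRST/FOLLOW conflicts.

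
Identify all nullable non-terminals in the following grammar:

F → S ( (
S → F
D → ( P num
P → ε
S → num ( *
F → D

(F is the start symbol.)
{ 'P' }

ε-productions: P → ε
So P is immediately nullable.
No further non-terminal can be added: every production for the remaining non-terminals contains a terminal or a non-nullable non-terminal.
Nullable = { 'P' }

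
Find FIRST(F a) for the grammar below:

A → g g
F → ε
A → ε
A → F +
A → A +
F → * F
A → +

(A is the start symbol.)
{ '*', 'a' }

FIRST sets of the non-terminals involved (from the grammar, by fixed-point iteration):
  FIRST(F) = { '*', ε }

To compute FIRST(F a), process the symbols left to right:
Symbol F is a non-terminal. Add FIRST(F) \ {ε} = { '*' }
F is nullable (ε ∈ FIRST(F)), continue to the next symbol.
Symbol a is a terminal. Add 'a' and stop.
FIRST(F a) = { '*', 'a' }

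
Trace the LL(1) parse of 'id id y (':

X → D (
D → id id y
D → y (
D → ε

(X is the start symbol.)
LL(1) parsing maintains a stack (initially the start symbol over $) and the input. At each step: if the stack top is a terminal, match it against the current input token; if it is a non-terminal N, replace it with the RHS of M[N, lookahead] (the unique production whose predict set contains the lookahead).

Stack is shown with the top on the left.

Stack        Input        Action
--------------------------------
X $          id id y ( $  output X → D (
D ( $        id id y ( $  output D → id id y
id id y ( $  id id y ( $  match 'id'
id y ( $     id y ( $     match 'id'
y ( $        y ( $        match 'y'
( $          ( $          match '('
$            $            accept

The string is accepted.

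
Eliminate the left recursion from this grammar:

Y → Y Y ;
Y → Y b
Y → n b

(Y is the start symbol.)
Y → n b Y'
Y' → Y ; Y'
Y' → b Y'
Y' → ε

Y is directly left-recursive. The standard transformation for
  A → A α₁ | ... | A α_m | β₁ | ... | β_n
is
  A  → β₁ A' | ... | β_n A'
  A' → α₁ A' | ... | α_m A' | ε

Y → n b becomes Y → n b Y'
Y → Y Y ; becomes Y' → Y ; Y'
Y → Y b becomes Y' → b Y'
Add Y' → ε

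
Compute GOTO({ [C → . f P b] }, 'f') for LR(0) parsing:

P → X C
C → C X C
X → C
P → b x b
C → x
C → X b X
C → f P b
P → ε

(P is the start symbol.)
GOTO(I, 'f') = CLOSURE({ [A → αX.β] : [A → α.Xβ] ∈ I, X = 'f' })

Items with dot before 'f', with the dot advanced:
  [C → . f P b] → [C → f . P b]
Closure of the advanced items:
  [C → f . P b] has the dot before P: add [P → . X C], [P → . b x b], [P → .]
  [P → . X C] has the dot before X: add [X → . C]
  [X → . C] has the dot before C: add [C → . C X C], [C → . x], [C → . X b X], [C → . f P b]

GOTO = { [C → . C X C], [C → . X b X], [C → . f P b], [C → . x], [C → f . P b], [P → . X C], [P → . b x b], [P → .], [X → . C] }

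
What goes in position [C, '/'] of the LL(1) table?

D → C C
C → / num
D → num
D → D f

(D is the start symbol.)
To find M[C, '/'], we find productions for C where '/' is in the predict set (PREDICT(N → α) = (FIRST(α) \ {ε}) ∪ (FOLLOW(N) if α ⇒* ε)).

C → / num: PREDICT = { '/' }
  '/' is in predict set, so this production goes in M[C, '/']

M[C, '/'] = C → / num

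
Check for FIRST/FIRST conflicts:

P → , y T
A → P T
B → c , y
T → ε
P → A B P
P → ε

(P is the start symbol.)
FIRST sets of the non-terminals at (or reachable through a nullable prefix from) the front of some alternative:
  FIRST(A) = { ',', 'c', ε }
  FIRST(B) = { 'c' }

Productions for P:
  P → , y T: FIRST = { ',' }
  P → A B P: FIRST = { ',', 'c' }
  P → ε: FIRST = { ε }
A, B, T have only one production, so no FIRST/FIRST conflict is possible there.

Conflict for P: P → , y T and P → A B P
  Overlap: { ',' }

Answer: Yes. P → ',' y T / P → A B P on { ',' }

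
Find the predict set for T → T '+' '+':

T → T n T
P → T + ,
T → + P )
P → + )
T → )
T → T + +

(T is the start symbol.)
PREDICT(T → T '+' '+') = (FIRST(RHS) \ {ε}) ∪ (FOLLOW(T) if ε ∈ FIRST(RHS), i.e. RHS ⇒* ε)
FIRST(T) = { ')', '+' }
FIRST(T '+' '+') = { ')', '+' }
ε ∉ FIRST(T '+' '+'), so FOLLOW(T) is not added.
PREDICT(T → T '+' '+') = { ')', '+' }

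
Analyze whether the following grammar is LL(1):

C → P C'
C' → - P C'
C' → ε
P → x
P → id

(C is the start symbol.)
Yes, the grammar is LL(1).

A grammar is LL(1) if for each non-terminal N with multiple productions, the predict sets of those productions are pairwise disjoint, where PREDICT(N → α) = (FIRST(α) \ {ε}) ∪ (FOLLOW(N) if α ⇒* ε).

Relevant sets:
  FOLLOW(C') = { $ }

For C':
  PREDICT(C' → '-' P C') = { '-' }
  PREDICT(C' → ε) = { $ }
For P:
  PREDICT(P → x) = { 'x' }
  PREDICT(P → id) = { 'id' }
C has a single production, so nothing to check there.

All predict sets are disjoint. The grammar IS LL(1).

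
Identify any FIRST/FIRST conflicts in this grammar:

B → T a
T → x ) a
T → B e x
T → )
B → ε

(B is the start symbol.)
Yes. T → x ')' a / T → B e x on { 'x' }; T → B e x / T → ')' on { ')' }

FIRST sets of the non-terminals at (or reachable through a nullable prefix from) the front of some alternative:
  FIRST(T) = { ')', 'e', 'x' }
  FIRST(B) = { ')', 'e', 'x', ε }

Productions for B:
  B → T a: FIRST = { ')', 'e', 'x' }
  B → ε: FIRST = { ε }
Productions for T:
  T → x ) a: FIRST = { 'x' }
  T → B e x: FIRST = { ')', 'e', 'x' }
  T → ): FIRST = { ')' }

Conflict for T: T → x ) a and T → B e x
  Overlap: { 'x' }
Conflict for T: T → B e x and T → )
  Overlap: { ')' }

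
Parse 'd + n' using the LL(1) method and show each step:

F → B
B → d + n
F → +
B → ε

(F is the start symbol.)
LL(1) parsing maintains a stack (initially the start symbol over $) and the input. At each step: if the stack top is a terminal, match it against the current input token; if it is a non-terminal N, replace it with the RHS of M[N, lookahead] (the unique production whose predict set contains the lookahead).

Stack is shown with the top on the left.

Stack    Input    Action
------------------------
F $      d + n $  output F → B
B $      d + n $  output B → d + n
d + n $  d + n $  match 'd'
+ n $    + n $    match '+'
n $      n $      match 'n'
$        $        accept

The string is accepted.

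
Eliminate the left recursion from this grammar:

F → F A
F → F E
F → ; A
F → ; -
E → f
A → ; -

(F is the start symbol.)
F → ; A F'
F → ; - F'
F' → A F'
F' → E F'
F' → ε
E → f
A → ; -

F is directly left-recursive. The standard transformation for
  A → A α₁ | ... | A α_m | β₁ | ... | β_n
is
  A  → β₁ A' | ... | β_n A'
  A' → α₁ A' | ... | α_m A' | ε

F → ; A becomes F → ; A F'
F → ; - becomes F → ; - F'
F → F A becomes F' → A F'
F → F E becomes F' → E F'
Add F' → ε

Productions for other non-terminals are unchanged:
  E → f
  A → ; -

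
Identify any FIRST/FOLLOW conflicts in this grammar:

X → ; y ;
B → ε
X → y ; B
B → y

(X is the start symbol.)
A FIRST/FOLLOW conflict occurs when a non-terminal N has a nullable alternative N → β (β ⇒* ε) and another alternative N → α with FIRST(α) ∩ FOLLOW(N) ≠ ∅: on such a lookahead the parser cannot decide between expanding α and letting N vanish via β.

Nullable non-terminals: B.

B: nullable alternative(s) B → ε; FOLLOW(B) = { $ }
  B → ε: FIRST \ {ε} = { } — this is the only nullable alternative, skip
  B → y: FIRST \ {ε} = { 'y' } — disjoint from FOLLOW(B)

X has no nullable alternative, so no FIRST/FOLLOW check is needed there.

No FIRST/FOLLOW conflicts found.

Answer: No FIRST/FOLLOW conflicts.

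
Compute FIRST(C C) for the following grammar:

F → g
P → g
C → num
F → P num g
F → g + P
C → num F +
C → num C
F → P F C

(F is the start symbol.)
{ 'num' }

FIRST sets of the non-terminals involved (from the grammar, by fixed-point iteration):
  FIRST(C) = { 'num' }

To compute FIRST(C C), process the symbols left to right:
Symbol C is a non-terminal. Add FIRST(C) \ {ε} = { 'num' }
C is not nullable (ε ∉ FIRST(C)), so stop here.
FIRST(C C) = { 'num' }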